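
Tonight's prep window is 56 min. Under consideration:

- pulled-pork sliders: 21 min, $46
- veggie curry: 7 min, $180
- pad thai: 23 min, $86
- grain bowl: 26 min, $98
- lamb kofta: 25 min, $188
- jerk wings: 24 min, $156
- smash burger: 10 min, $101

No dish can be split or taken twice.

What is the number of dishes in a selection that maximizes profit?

The maximum profit within 56 min is 524.
veggie curry + lamb kofta + jerk wings hits 524 at 56 min.
Every optimal selection uses 3 dishes.

3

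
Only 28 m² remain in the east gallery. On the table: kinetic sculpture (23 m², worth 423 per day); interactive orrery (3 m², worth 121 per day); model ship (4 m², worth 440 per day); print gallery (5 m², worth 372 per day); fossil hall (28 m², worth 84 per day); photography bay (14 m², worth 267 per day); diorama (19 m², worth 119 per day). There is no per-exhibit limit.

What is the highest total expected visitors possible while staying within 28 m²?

3080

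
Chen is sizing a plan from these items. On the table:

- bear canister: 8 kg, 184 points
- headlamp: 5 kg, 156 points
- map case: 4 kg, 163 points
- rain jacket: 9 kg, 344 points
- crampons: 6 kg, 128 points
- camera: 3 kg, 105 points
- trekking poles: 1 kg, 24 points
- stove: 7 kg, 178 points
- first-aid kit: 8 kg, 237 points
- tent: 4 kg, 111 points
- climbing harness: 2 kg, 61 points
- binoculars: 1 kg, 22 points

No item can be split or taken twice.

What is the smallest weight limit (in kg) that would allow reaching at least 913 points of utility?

Need the lightest bundle worth ≥ 913.
headlamp + map case + rain jacket + trekking poles + first-aid kit: 924 utility at 27 kg.
No combination under 27 kg hits 913.

27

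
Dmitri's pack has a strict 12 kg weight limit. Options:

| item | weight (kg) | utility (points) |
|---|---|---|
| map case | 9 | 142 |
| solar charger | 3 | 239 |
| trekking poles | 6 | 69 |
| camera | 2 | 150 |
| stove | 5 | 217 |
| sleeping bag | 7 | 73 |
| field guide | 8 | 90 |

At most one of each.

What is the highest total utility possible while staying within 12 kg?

606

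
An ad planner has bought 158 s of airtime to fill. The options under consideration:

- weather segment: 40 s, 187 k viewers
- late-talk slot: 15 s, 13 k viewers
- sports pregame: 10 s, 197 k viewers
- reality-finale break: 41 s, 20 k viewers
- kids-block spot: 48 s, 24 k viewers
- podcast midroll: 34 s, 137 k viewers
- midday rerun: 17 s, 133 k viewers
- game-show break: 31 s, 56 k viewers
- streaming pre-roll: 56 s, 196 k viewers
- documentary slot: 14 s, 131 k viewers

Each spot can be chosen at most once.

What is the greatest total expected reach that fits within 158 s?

857

Taking the top-ratio spots first gives weather segment + sports pregame + podcast midroll + midday rerun + game-show break + documentary slot for 841 (146 s).
The 65 s tied up in podcast midroll and game-show break is better spent on late-talk slot + streaming pre-roll — total rises to 857 (152 s).
Nothing else within 158 s beats 857.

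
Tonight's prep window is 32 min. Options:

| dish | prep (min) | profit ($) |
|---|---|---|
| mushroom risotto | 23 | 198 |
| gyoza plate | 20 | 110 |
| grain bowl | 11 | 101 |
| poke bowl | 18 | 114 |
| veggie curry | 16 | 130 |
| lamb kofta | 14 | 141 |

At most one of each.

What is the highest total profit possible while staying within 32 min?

Density check — lamb kofta 10.07, grain bowl 9.18, mushroom risotto 8.61, veggie curry 8.12 are the best per min.
Filling by ratio: grain bowl + lamb kofta for 242, with 7 min left unused.
The 11 min tied up in grain bowl is better spent on veggie curry — total rises to 271 (30 min).

271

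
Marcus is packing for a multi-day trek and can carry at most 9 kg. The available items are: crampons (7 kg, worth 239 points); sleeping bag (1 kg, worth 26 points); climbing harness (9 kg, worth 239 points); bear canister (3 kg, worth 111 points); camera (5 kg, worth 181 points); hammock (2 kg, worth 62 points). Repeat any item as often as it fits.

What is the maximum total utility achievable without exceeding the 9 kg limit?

333

3×bear canister uses 9 of the 9 kg and totals 333.
Nothing else within 9 kg beats 333.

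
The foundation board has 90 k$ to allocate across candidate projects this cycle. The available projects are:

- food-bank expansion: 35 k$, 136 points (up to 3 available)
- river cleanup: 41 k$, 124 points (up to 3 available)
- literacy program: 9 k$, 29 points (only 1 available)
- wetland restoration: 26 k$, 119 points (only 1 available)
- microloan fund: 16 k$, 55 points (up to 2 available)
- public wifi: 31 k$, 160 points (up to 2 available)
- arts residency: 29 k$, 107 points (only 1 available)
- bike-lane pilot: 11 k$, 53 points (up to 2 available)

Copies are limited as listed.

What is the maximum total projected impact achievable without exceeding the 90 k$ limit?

439

Ranking by ratio (projected impact/k$): public wifi 5.16, bike-lane pilot 4.82, wetland restoration 4.58, food-bank expansion 3.89.
A density-first pass picks 2×public wifi + 2×bike-lane pilot — 426 at 84 k$.
The 22 k$ tied up in 2×bike-lane pilot is better spent on wetland restoration — total rises to 439 (88 k$).
Nothing else within 90 k$ beats 439.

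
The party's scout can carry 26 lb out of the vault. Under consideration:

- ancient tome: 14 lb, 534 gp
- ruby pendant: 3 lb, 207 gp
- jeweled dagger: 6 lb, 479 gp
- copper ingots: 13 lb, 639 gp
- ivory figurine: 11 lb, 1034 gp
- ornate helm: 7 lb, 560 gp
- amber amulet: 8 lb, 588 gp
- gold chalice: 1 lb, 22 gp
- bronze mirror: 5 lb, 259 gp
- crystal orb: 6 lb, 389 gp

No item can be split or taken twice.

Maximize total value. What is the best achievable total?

2182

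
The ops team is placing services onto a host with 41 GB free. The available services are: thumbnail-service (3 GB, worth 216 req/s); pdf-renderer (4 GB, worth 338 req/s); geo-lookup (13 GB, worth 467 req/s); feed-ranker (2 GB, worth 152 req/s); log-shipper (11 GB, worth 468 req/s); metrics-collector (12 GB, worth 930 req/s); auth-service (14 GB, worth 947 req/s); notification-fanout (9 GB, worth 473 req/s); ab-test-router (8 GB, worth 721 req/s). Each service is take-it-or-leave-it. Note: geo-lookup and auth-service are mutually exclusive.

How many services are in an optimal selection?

Best achievable throughput is 3152.
One optimal bundle: thumbnail-service + pdf-renderer + metrics-collector + auth-service + ab-test-router (41 GB).
All optima have 5 services.

5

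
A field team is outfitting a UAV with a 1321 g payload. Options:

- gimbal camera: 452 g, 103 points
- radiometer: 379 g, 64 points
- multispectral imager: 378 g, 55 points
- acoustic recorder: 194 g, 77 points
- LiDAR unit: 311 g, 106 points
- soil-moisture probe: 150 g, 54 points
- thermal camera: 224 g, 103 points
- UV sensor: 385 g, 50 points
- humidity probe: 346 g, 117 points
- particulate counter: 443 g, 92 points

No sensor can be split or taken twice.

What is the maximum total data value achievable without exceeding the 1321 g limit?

457

By data value per g: thermal camera 0.46, acoustic recorder 0.40, soil-moisture probe 0.36, LiDAR unit 0.34 lead.
The ratio ordering already packs tightly: acoustic recorder + LiDAR unit + soil-moisture probe + thermal camera + humidity probe, 1225 g, 457.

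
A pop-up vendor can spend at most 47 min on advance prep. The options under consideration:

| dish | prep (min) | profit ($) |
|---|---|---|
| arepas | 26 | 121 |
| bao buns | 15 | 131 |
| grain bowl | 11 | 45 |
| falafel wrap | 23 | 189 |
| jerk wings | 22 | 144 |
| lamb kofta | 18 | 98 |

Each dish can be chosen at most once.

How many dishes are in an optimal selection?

The maximum profit within 47 min is 333.
For example falafel wrap + jerk wings achieves it, using 45 min.
All optima have 2 dishes.

2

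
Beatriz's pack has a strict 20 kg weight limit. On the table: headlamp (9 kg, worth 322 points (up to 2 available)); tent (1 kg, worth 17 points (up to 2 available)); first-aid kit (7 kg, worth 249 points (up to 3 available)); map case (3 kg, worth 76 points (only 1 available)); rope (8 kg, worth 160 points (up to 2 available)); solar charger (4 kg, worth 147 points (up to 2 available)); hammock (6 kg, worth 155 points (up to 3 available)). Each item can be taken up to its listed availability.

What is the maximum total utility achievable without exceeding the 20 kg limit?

By utility per kg: solar charger 36.75, headlamp 35.78, first-aid kit 35.57 lead.
Greedy by ratio would take headlamp + map case + 2×solar charger: 20 kg used, total 692.
The 7 kg tied up in map case and solar charger is better spent on first-aid kit — total rises to 718 (20 kg).

718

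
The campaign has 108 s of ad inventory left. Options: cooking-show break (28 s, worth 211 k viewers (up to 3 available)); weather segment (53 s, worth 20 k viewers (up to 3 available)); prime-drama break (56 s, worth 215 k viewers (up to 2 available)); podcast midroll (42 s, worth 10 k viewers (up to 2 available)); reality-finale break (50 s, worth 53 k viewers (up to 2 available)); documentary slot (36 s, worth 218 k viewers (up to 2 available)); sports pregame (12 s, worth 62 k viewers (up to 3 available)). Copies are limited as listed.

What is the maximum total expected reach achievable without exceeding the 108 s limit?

By expected reach per s: cooking-show break 7.54, documentary slot 6.06, sports pregame 5.17 lead.
3×cooking-show break + 2×sports pregame uses 108 of the 108 s and totals 757.
Every other selection either busts 108 s or exceeds an availability limit or fails to beat 757.

757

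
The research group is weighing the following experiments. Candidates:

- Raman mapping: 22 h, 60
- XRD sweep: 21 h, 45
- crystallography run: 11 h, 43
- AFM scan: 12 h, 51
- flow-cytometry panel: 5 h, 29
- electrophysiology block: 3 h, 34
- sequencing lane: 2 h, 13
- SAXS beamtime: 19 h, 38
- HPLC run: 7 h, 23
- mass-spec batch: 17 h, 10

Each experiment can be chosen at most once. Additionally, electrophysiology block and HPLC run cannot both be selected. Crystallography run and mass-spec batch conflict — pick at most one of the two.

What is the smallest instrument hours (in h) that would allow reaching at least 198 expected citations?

50

Look for the lowest-instrument combination reaching 198.
Raman mapping + crystallography run + AFM scan + electrophysiology block + sequencing lane: 201 expected citations at 50 h.
Below 50 h the best achievable stays under 198.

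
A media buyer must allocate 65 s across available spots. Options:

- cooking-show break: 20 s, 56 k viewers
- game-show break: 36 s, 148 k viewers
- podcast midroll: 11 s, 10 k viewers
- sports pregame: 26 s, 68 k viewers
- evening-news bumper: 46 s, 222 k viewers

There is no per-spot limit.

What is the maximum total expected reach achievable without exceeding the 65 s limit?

232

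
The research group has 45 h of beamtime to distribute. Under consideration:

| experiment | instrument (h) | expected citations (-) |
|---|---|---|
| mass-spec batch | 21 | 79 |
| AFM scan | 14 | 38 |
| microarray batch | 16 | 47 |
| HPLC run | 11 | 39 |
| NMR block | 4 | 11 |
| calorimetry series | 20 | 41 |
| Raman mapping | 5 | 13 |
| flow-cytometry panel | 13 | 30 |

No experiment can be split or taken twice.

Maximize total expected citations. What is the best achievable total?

148

Greedy by ratio would take mass-spec batch + HPLC run + NMR block + Raman mapping: 41 h used, total 142.
Replace NMR block and Raman mapping with flow-cytometry panel: the trade gains 6 net, giving 148 at 45 h.
The closest alternative, mass-spec batch + HPLC run + NMR block + Raman mapping, reaches only 142.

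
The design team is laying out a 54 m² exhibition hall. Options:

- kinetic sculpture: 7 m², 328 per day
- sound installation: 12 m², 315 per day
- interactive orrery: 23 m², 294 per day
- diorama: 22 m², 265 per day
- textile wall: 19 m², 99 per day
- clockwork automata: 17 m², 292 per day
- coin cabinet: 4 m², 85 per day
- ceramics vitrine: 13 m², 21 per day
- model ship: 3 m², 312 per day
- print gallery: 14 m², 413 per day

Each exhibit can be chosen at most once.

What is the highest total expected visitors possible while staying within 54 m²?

1660

By expected visitors per m²: model ship 104.00, kinetic sculpture 46.86, print gallery 29.50 lead.
A density-first pass picks kinetic sculpture + sound installation + coin cabinet + ceramics vitrine + model ship + print gallery — 1474 at 53 m².
The 17 m² tied up in coin cabinet and ceramics vitrine is better spent on clockwork automata — total rises to 1660 (53 m²).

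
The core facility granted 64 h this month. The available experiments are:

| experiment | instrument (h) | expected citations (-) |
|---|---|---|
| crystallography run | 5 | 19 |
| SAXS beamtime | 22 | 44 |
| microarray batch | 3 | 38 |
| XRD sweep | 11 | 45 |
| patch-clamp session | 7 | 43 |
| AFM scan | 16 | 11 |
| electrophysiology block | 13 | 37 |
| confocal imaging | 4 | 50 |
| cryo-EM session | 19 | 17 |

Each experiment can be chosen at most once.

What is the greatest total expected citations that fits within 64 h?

257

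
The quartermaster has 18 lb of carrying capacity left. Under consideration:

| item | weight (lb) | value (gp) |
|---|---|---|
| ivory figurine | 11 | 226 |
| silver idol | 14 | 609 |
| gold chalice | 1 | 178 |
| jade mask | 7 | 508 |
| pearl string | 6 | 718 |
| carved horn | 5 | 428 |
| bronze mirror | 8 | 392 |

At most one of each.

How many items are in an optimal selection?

3

The maximum value within 18 lb is 1654.
For example jade mask + pearl string + carved horn achieves it, using 18 lb.
Any selection reaching 1654 contains exactly 3 items.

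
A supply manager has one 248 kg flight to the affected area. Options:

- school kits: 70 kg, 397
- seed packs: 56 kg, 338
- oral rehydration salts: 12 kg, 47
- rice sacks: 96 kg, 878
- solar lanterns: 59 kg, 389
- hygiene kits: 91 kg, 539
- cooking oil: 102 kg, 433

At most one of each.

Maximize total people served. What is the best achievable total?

Filling by ratio: seed packs + oral rehydration salts + rice sacks + solar lanterns for 1652, with 25 kg left unused.
The 68 kg tied up in seed packs and oral rehydration salts is better spent on hygiene kits — total rises to 1806 (246 kg).
The closest alternative, seed packs + rice sacks + hygiene kits, reaches only 1755.

1806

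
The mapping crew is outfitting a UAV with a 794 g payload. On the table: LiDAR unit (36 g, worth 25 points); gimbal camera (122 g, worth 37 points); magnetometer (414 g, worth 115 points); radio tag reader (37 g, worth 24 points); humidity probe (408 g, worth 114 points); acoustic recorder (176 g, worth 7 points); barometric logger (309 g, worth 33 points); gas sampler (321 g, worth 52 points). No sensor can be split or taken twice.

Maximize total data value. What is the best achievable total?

The ratio heuristic lands on LiDAR unit + gimbal camera + radio tag reader + humidity probe + acoustic recorder (207) but leaves 15 g idle.
Replace humidity probe with magnetometer: the trade gains 1 net, giving 208 at 785 g.
Next best is LiDAR unit + gimbal camera + radio tag reader + humidity probe + acoustic recorder at 207 (779 g) — short by 1.

208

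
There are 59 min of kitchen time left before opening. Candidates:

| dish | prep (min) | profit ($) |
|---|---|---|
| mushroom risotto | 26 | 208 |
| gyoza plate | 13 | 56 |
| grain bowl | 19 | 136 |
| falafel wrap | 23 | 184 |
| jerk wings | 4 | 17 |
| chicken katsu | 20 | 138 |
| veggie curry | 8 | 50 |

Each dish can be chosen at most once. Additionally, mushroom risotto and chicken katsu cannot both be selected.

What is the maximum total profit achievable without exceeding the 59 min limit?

442

Mushroom risotto + falafel wrap + veggie curry uses 57 of the 59 min and totals 442.
The spare 2 min is too small for any remaining dish, and no feasible exchange beats 442.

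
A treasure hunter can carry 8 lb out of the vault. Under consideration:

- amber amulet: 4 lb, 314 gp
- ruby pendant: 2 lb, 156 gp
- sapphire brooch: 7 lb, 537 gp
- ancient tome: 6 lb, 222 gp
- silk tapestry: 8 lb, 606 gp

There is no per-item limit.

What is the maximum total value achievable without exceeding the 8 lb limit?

628

Best packing: 2×amber amulet — 8 lb, 628 total.
That's the maximum — no swap from here does better than 628.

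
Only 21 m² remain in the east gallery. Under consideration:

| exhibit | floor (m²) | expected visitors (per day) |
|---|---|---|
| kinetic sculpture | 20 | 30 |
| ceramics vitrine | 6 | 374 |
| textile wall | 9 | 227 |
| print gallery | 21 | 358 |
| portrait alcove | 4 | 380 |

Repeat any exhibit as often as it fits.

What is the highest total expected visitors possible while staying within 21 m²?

Taking 5×portrait alcove: 20 m² used, 1900 in expected visitors.
Nothing else within 21 m² beats 1900.

1900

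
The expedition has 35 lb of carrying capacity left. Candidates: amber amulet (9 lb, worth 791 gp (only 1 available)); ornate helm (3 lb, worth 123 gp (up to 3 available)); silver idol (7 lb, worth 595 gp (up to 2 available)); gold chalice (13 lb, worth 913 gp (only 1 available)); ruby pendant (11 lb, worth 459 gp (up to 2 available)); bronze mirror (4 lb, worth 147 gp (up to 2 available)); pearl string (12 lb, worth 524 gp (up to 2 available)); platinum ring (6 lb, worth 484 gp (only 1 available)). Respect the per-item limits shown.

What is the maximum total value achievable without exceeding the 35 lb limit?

Greedy by ratio would take amber amulet + 2×ornate helm + 2×silver idol + platinum ring: 35 lb used, total 2711.
Dropping 2×ornate helm and silver idol frees 13 lb; slotting in gold chalice (13 lb) lifts the total to 2783 at 35 lb.
Nothing else within 35 lb beats 2783.

2783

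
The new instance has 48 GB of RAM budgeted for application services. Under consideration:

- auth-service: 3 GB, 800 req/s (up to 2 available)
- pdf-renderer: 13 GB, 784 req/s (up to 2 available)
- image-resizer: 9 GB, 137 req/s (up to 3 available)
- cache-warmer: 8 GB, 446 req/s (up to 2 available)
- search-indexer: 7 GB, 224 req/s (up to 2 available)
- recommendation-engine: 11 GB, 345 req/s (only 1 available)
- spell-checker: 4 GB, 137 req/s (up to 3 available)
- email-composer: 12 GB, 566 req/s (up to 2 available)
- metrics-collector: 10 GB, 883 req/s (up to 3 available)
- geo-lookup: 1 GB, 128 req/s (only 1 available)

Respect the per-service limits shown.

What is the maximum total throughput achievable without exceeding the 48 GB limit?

Density check — auth-service 266.67, geo-lookup 128.00, metrics-collector 88.30, pdf-renderer 60.31 are the best per GB.
Greedy by ratio would take 2×auth-service + cache-warmer + 3×metrics-collector + geo-lookup: 45 GB used, total 4823.
Dropping geo-lookup frees 1 GB; slotting in spell-checker (4 GB) lifts the total to 4832 at 48 GB.

4832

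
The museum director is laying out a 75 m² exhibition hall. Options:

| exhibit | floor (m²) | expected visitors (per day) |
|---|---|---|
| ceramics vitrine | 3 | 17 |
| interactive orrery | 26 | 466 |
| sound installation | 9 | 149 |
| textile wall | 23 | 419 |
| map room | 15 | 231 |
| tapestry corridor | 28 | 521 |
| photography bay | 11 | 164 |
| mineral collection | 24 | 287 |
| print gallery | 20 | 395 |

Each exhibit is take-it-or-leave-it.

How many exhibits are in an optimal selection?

Optimal total is 1382.
For example interactive orrery + tapestry corridor + print gallery achieves it, using 74 m².
Any selection reaching 1382 contains exactly 3 exhibits.

3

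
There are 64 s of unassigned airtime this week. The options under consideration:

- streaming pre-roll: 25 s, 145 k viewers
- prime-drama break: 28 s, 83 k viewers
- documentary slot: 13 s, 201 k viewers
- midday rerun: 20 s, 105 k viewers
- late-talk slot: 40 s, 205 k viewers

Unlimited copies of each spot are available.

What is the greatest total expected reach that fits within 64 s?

Best packing: 4×documentary slot — 52 s, 804 total.

804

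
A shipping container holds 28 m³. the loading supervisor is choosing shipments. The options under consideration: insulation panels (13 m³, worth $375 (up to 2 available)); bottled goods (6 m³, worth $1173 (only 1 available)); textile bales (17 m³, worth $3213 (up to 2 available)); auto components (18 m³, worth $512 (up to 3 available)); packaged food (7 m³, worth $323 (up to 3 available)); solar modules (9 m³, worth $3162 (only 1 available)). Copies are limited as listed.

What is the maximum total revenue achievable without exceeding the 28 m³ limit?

The ratio heuristic lands on bottled goods + packaged food + solar modules (4658) but leaves 6 m³ idle.
The 13 m³ tied up in bottled goods and packaged food is better spent on textile bales — total rises to 6375 (26 m³).
Every other selection either busts 28 m³ or exceeds an availability limit or fails to beat 6375.

6375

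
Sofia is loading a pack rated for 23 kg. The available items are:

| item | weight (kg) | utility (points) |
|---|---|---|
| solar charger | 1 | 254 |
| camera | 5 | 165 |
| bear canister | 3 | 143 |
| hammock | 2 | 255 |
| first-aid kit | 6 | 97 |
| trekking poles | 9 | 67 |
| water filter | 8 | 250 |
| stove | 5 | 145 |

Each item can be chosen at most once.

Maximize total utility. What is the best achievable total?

By utility per kg: solar charger 254.00, hammock 127.50, bear canister 47.67 lead.
Greedy by ratio would take solar charger + camera + bear canister + hammock + water filter: 19 kg used, total 1067.
The 3 kg tied up in bear canister is better spent on stove — total rises to 1069 (21 kg).

1069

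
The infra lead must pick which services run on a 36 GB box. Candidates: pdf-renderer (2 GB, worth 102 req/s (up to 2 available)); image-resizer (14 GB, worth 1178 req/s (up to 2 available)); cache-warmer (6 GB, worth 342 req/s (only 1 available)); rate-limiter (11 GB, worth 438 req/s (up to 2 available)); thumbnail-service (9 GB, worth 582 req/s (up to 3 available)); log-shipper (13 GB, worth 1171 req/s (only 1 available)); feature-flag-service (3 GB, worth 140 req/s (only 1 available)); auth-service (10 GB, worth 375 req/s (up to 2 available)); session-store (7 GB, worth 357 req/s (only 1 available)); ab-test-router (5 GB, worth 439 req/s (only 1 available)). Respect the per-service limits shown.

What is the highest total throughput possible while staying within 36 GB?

Taking 2×pdf-renderer + image-resizer + log-shipper + ab-test-router: 36 GB used, 2992 in throughput.
No other feasible combination exceeds 2992.

2992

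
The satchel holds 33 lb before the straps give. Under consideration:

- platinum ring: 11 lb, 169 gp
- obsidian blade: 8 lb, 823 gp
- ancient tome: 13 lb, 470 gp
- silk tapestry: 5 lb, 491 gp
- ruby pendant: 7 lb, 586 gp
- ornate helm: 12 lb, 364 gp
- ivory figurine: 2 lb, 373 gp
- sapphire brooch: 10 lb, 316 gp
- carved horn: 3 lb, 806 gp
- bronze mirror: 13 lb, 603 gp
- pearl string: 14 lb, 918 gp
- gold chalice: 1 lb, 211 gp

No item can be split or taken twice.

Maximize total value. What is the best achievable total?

Greedy by ratio would take obsidian blade + silk tapestry + ruby pendant + ivory figurine + carved horn + gold chalice: 26 lb used, total 3290.
Replace ruby pendant with pearl string: the trade gains 332 net, giving 3622 at 33 lb.
An exhaustive check of the 4096 subsets confirms 3622.

3622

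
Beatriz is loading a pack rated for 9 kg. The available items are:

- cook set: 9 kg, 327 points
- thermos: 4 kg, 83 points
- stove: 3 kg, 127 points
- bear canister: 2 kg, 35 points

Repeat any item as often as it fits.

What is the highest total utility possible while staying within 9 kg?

381

3×stove uses 9 of the 9 kg and totals 381.
That's the maximum — no swap from here does better than 381.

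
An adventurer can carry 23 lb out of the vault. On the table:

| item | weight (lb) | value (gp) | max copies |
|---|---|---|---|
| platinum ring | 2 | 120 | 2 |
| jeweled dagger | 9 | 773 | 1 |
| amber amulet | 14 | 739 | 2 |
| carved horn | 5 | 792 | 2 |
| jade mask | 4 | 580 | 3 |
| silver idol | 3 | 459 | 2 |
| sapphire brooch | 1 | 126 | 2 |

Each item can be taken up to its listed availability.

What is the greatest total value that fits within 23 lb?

The ratio heuristic lands on 2×carved horn + jade mask + 2×silver idol + 2×sapphire brooch (3334) but leaves 1 lb idle.
Dropping silver idol frees 3 lb; slotting in jade mask (4 lb) lifts the total to 3455 at 23 lb.
No other feasible combination exceeds 3455.

3455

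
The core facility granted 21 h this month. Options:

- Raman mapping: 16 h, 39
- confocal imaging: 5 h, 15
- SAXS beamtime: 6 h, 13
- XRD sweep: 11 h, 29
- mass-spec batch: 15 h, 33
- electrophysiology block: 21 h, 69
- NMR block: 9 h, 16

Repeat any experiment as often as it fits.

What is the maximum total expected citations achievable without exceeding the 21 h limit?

69

Best packing: electrophysiology block — 21 h, 69 total.
That's the maximum — no swap from here does better than 69.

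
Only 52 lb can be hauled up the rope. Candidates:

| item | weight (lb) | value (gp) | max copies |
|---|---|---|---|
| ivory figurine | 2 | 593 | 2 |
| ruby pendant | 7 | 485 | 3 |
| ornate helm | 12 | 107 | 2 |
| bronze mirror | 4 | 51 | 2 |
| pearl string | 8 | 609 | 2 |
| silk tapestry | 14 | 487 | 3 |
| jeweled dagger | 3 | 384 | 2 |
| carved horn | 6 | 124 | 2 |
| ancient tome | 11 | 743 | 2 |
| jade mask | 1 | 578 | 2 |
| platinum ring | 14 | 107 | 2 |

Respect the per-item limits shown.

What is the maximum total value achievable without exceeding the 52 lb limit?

Density check — jade mask 578.00, ivory figurine 296.50, jeweled dagger 128.00 are the best per lb.
Taking the top-ratio items first gives 2×ivory figurine + 3×ruby pendant + 2×pearl string + 2×jeweled dagger + 2×jade mask for 5783 (49 lb).
Dropping pearl string frees 8 lb; slotting in ancient tome (11 lb) lifts the total to 5917 at 52 lb.
Nothing else within 52 lb beats 5917.

5917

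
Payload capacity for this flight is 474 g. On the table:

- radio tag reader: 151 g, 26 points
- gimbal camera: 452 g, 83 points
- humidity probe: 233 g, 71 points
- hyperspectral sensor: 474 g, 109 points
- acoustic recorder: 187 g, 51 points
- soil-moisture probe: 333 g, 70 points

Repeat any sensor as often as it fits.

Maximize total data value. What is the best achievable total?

Density check — humidity probe 0.30, acoustic recorder 0.27, hyperspectral sensor 0.23 are the best per g.
Best packing: 2×humidity probe — 466 g, 142 total.
That's the maximum — no swap from here does better than 142.

142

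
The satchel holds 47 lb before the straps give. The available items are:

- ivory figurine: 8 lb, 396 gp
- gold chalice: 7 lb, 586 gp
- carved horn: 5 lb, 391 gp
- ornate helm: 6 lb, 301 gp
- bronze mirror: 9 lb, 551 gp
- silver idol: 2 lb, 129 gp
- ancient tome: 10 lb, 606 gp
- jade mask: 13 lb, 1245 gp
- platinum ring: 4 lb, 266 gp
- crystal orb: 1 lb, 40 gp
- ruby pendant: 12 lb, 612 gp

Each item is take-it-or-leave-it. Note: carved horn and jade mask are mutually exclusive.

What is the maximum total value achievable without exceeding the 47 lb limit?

3423

Gold chalice + bronze mirror + silver idol + ancient tome + jade mask + platinum ring + crystal orb uses 46 of the 47 lb and totals 3423.
The closest alternative, gold chalice + ornate helm + bronze mirror + silver idol + ancient tome + jade mask, reaches only 3418.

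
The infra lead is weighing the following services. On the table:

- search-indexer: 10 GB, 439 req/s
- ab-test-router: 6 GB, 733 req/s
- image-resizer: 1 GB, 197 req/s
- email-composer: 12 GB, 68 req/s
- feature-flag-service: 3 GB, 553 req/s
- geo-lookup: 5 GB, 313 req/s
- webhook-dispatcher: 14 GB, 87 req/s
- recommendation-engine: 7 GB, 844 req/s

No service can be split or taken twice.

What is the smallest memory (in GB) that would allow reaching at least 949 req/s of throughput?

8

Need the lightest bundle worth ≥ 949.
image-resizer + recommendation-engine: 1041 throughput at 8 GB.
Below 8 GB the best achievable stays under 949.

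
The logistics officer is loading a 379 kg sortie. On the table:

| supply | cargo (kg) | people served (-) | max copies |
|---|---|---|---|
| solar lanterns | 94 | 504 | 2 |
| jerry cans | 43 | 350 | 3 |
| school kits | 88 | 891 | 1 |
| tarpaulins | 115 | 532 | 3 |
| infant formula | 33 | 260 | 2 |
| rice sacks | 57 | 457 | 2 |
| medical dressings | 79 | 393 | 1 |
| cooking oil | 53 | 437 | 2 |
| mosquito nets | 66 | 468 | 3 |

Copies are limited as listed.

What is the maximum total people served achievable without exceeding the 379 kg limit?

3202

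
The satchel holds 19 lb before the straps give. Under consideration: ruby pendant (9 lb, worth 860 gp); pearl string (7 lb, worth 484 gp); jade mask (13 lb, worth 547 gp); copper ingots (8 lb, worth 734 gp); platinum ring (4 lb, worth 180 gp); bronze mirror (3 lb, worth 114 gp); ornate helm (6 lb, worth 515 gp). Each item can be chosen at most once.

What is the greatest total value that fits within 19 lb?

Ruby pendant + copper ingots uses 17 of the 19 lb and totals 1594.

1594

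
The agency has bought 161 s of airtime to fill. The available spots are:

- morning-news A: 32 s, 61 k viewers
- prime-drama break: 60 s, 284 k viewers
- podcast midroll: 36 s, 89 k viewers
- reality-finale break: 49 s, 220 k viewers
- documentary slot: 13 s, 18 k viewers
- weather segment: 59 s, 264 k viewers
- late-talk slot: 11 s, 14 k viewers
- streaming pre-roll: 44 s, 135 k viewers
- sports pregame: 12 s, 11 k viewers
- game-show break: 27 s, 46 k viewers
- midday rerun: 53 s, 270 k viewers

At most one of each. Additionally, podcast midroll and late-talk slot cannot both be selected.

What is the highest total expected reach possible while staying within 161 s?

754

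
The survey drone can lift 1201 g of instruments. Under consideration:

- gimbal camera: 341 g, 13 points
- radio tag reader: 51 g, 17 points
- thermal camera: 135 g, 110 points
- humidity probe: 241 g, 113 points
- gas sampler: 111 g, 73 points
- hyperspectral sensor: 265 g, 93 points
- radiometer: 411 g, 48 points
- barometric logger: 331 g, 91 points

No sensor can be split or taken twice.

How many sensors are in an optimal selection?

6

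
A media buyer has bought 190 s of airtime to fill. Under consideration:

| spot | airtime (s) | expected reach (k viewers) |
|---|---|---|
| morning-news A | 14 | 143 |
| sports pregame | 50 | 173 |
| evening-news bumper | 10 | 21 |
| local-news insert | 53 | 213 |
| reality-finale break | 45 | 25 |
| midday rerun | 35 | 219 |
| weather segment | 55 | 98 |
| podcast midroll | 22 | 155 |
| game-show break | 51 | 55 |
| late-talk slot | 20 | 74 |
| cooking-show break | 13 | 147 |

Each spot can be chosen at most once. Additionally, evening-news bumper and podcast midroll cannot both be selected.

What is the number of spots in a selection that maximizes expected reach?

The maximum expected reach within 190 s is 1050.
For example morning-news A + sports pregame + local-news insert + midday rerun + podcast midroll + cooking-show break achieves it, using 187 s.
Any selection reaching 1050 contains exactly 6 spots.

6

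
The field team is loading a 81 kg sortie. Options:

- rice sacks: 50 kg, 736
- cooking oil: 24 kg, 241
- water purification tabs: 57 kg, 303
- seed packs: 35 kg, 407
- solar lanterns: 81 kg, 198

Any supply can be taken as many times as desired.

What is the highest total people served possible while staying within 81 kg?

977

The ratio ordering already packs tightly: rice sacks + cooking oil, 74 kg, 977.
The spare 7 kg is too small for any remaining supply, and no exchange beats 977.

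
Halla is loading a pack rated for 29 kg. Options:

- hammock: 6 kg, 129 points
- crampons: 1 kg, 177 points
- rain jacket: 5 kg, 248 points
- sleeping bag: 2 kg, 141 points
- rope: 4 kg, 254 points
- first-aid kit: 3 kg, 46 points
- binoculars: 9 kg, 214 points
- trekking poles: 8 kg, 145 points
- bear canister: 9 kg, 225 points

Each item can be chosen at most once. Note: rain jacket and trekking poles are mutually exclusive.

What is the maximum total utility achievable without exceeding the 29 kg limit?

1174

Best packing: hammock + crampons + rain jacket + sleeping bag + rope + bear canister — 27 kg, 1174 total.
The closest alternative, hammock + crampons + rain jacket + sleeping bag + rope + binoculars, reaches only 1163.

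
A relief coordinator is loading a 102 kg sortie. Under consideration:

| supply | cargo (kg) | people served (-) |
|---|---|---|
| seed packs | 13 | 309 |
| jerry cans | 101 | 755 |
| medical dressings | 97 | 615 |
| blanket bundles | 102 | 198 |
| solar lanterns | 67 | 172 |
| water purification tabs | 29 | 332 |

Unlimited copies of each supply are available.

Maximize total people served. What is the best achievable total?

Taking 7×seed packs: 91 kg used, 2163 in people served.
Nothing else within 102 kg beats 2163.

2163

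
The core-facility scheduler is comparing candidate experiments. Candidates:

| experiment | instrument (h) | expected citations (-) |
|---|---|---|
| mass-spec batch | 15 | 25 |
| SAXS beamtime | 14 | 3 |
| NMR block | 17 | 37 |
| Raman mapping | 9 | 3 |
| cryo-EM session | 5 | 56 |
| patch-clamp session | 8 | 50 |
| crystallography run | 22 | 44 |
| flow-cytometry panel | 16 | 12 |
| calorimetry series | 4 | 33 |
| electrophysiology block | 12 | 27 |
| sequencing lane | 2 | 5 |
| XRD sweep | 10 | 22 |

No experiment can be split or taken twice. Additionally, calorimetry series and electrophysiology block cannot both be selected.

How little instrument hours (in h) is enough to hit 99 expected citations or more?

Look for the lowest-instrument combination reaching 99.
Taking cryo-EM session + patch-clamp session gives 106 (≥ 99) for 13 h.
Below 13 h the best achievable stays under 99.

13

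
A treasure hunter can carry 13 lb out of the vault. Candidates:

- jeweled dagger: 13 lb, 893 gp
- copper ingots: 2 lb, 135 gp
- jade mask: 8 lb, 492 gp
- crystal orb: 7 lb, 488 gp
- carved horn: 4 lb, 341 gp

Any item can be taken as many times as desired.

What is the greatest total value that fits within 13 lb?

1023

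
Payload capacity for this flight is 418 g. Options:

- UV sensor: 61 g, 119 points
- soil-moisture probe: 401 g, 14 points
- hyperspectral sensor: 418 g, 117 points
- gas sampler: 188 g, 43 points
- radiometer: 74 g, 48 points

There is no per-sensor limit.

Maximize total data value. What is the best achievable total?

Taking 6×UV sensor: 366 g used, 714 in data value.
The spare 52 g is too small for any remaining sensor, and no exchange beats 714.

714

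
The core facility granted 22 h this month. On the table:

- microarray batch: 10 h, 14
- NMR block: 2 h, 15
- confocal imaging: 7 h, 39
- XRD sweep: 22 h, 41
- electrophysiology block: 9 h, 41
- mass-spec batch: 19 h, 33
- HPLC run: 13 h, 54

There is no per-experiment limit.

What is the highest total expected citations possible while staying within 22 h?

165

Taking 11×NMR block: 22 h used, 165 in expected citations.
That's the maximum — no swap from here does better than 165.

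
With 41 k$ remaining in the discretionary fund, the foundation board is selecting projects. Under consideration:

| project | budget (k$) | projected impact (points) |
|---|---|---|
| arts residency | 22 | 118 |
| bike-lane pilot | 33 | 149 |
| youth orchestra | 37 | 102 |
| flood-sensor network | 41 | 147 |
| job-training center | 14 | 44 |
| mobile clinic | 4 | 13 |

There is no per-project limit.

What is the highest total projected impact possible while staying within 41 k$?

175

Greedy by ratio would take arts residency + 4×mobile clinic: 38 k$ used, total 170.
The 12 k$ tied up in 3×mobile clinic is better spent on job-training center — total rises to 175 (40 k$).
Every other selection either busts 41 k$ or fails to beat 175.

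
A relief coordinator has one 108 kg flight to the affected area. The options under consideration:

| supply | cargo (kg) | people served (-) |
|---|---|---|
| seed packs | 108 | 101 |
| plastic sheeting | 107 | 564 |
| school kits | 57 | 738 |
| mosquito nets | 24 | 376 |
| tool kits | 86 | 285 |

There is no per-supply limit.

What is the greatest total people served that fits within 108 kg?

1504

Density check — mosquito nets 15.67, school kits 12.95, plastic sheeting 5.27, tool kits 3.31 are the best per kg.
The ratio ordering already packs tightly: 4×mosquito nets, 96 kg, 1504.
That's the maximum — no swap from here does better than 1504.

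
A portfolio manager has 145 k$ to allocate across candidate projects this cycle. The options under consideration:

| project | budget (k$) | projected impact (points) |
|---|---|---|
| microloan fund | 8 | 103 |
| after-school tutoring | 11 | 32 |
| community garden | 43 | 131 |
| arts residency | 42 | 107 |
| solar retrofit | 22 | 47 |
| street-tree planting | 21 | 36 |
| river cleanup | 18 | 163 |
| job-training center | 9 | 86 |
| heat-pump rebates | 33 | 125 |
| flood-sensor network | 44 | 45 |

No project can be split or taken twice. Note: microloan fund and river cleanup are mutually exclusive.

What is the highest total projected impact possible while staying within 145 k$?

Taking community garden + arts residency + river cleanup + job-training center + heat-pump rebates: 145 k$ used, 612 in projected impact.
Every other selection either busts 145 k$ or breaks a pairing rule or fails to beat 612.

612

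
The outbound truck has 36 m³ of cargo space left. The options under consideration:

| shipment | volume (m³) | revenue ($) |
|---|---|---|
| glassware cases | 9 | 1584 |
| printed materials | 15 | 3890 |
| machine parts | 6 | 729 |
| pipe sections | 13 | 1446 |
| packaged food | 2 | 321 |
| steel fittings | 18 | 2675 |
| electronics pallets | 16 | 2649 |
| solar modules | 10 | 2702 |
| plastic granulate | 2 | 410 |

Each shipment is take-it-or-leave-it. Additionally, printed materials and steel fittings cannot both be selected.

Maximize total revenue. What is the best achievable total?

By revenue per m³: solar modules 270.20, printed materials 259.33, plastic granulate 205.00, glassware cases 176.00 lead.
Taking glassware cases + printed materials + solar modules + plastic granulate: 36 m³ used, 8586 in revenue.
That's the maximum — no feasible swap from here does better than 8586.

8586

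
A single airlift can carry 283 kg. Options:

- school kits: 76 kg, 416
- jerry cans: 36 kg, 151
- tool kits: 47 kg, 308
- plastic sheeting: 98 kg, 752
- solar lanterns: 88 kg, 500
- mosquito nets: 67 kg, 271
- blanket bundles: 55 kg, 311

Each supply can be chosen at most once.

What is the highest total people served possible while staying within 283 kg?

1787

Density check — plastic sheeting 7.67, tool kits 6.55, solar lanterns 5.68, blanket bundles 5.65 are the best per kg.
A density-first pass picks jerry cans + tool kits + plastic sheeting + solar lanterns — 1711 at 269 kg.
The 124 kg tied up in jerry cans and solar lanterns is better spent on school kits + blanket bundles — total rises to 1787 (276 kg).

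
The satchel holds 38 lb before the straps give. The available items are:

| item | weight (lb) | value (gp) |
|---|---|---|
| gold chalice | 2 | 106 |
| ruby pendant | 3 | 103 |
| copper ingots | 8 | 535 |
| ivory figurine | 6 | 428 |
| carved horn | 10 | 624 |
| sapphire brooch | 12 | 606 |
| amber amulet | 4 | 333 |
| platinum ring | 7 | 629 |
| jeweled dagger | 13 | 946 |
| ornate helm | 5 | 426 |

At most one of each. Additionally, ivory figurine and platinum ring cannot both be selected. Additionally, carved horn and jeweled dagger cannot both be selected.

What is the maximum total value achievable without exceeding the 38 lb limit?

2869

Copper ingots + amber amulet + platinum ring + jeweled dagger + ornate helm uses 37 of the 38 lb and totals 2869.
Next best is gold chalice + copper ingots + ivory figurine + amber amulet + jeweled dagger + ornate helm at 2774 (38 lb) — short by 95.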